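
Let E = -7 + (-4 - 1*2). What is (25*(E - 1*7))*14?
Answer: -7000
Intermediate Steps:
E = -13 (E = -7 + (-4 - 2) = -7 - 6 = -13)
(25*(E - 1*7))*14 = (25*(-13 - 1*7))*14 = (25*(-13 - 7))*14 = (25*(-20))*14 = -500*14 = -7000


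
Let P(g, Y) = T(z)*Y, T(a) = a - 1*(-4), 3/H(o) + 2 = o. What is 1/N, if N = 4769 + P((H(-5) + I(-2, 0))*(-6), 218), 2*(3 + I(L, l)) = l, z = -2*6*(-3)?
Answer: 1/13489 ≈ 7.4134e-5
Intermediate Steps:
z = 36 (z = -12*(-3) = 36)
H(o) = 3/(-2 + o)
I(L, l) = -3 + l/2
T(a) = 4 + a (T(a) = a + 4 = 4 + a)
P(g, Y) = 40*Y (P(g, Y) = (4 + 36)*Y = 40*Y)
N = 13489 (N = 4769 + 40*218 = 4769 + 8720 = 13489)
1/N = 1/13489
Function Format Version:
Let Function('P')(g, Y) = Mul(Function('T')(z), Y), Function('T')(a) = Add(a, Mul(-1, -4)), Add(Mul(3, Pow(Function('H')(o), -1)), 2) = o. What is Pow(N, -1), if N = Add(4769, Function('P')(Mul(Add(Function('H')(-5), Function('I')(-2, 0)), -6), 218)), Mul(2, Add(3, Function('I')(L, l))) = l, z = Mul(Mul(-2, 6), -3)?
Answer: Rational(1, 13489) ≈ 7.4134e-5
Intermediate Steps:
z = 36 (z = Mul(-12, -3) = 36)
Function('H')(o) = Mul(3, Pow(Add(-2, o), -1))
Function('I')(L, l) = Add(-3, Mul(Rational(1, 2), l))
Function('T')(a) = Add(4, a) (Function('T')(a) = Add(a, 4) = Add(4, a))
Function('P')(g, Y) = Mul(40, Y) (Function('P')(g, Y) = Mul(Add(4, 36), Y) = Mul(40, Y))
N = 13489 (N = Add(4769, Mul(40, 218)) = Add(4769, 8720) = 13489)
Pow(N, -1) = Pow(13489, -1) = Rational(1, 13489)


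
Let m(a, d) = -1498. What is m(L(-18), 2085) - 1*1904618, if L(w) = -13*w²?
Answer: -1906116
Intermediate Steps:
m(L(-18), 2085) - 1*1904618 = -1498 - 1*1904618 = -1498 - 1904618 = -1906116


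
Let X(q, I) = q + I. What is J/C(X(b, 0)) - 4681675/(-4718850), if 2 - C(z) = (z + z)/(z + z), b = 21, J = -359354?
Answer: -67829317649/188754 ≈ -3.5935e+5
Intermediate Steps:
X(q, I) = I + q
C(z) = 1 (C(z) = 2 - (z + z)/(z + z) = 2 - 2*z/(2*z) = 2 - 2*z*1/(2*z) = 2 - 1*1 = 2 - 1 = 1)
J/C(X(b, 0)) - 4681675/(-4718850) = -359354/1 - 4681675/(-4718850) = -359354*1 - 4681675*(-1/4718850) = -359354 + 187267/188754 = -67829317649/188754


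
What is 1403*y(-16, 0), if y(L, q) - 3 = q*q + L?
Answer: -18239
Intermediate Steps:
y(L, q) = 3 + L + q² (y(L, q) = 3 + (q*q + L) = 3 + (q² + L) = 3 + (L + q²) = 3 + L + q²)
1403*y(-16, 0) = 1403*(3 - 16 + 0²) = 1403*(3 - 16 + 0) = 1403*(-13) = -18239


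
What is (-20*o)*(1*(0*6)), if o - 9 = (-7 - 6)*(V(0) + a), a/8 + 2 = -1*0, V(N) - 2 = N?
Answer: 0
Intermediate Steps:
V(N) = 2 + N
a = -16 (a = -16 + 8*(-1*0) = -16 + 8*0 = -16 + 0 = -16)
o = 191 (o = 9 + (-7 - 6)*((2 + 0) - 16) = 9 - 13*(2 - 16) = 9 - 13*(-14) = 9 + 182 = 191)
(-20*o)*(1*(0*6)) = (-20*191)*(1*(0*6)) = -3820*0 = 0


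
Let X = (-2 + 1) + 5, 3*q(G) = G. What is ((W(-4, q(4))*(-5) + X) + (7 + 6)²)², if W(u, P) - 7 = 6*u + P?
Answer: 568516/9 ≈ 63168.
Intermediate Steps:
q(G) = G/3
X = 4 (X = -1 + 5 = 4)
W(u, P) = 7 + P + 6*u (W(u, P) = 7 + (6*u + P) = 7 + (P + 6*u) = 7 + P + 6*u)
((W(-4, q(4))*(-5) + X) + (7 + 6)²)² = (((7 + (⅓)*4 + 6*(-4))*(-5) + 4) + (7 + 6)²)² = (((7 + 4/3 - 24)*(-5) + 4) + 13²)² = ((-47/3*(-5) + 4) + 169)² = ((235/3 + 4) + 169)² = (247/3 + 169)² = (754/3)² = 568516/9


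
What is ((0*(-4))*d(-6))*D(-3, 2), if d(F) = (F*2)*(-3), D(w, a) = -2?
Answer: 0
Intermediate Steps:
d(F) = -6*F (d(F) = (2*F)*(-3) = -6*F)
((0*(-4))*d(-6))*D(-3, 2) = ((0*(-4))*(-6*(-6)))*(-2) = (0*36)*(-2) = 0*(-2) = 0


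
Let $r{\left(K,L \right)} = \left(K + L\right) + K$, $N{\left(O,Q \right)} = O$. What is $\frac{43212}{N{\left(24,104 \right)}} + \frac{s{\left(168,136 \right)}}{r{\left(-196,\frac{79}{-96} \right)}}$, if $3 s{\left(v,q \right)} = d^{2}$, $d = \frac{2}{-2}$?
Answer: $\frac{135797247}{75422} \approx 1800.5$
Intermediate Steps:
$r{\left(K,L \right)} = L + 2 K$
$d = -1$ ($d = 2 \left(- \frac{1}{2}\right) = -1$)
$s{\left(v,q \right)} = \frac{1}{3}$ ($s{\left(v,q \right)} = \frac{\left(-1\right)^{2}}{3} = \frac{1}{3} \cdot 1 = \frac{1}{3}$)
$\frac{43212}{N{\left(24,104 \right)}} + \frac{s{\left(168,136 \right)}}{r{\left(-196,\frac{79}{-96} \right)}} = \frac{43212}{24} + \frac{1}{3 \left(\frac{79}{-96} + 2 \left(-196\right)\right)} = 43212 \cdot \frac{1}{24} + \frac{1}{3 \left(79 \left(- \frac{1}{96}\right) - 392\right)} = \frac{3601}{2} + \frac{1}{3 \left(- \frac{79}{96} - 392\right)} = \frac{3601}{2} + \frac{1}{3 \left(- \frac{37711}{96}\right)} = \frac{3601}{2} + \frac{1}{3} \left(- \frac{96}{37711}\right) = \frac{3601}{2} - \frac{32}{37711} = \frac{135797247}{75422}$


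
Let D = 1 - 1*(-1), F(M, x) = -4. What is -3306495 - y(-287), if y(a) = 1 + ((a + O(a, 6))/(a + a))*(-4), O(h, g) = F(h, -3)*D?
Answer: -948963762/287 ≈ -3.3065e+6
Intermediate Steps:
D = 2 (D = 1 + 1 = 2)
O(h, g) = -8 (O(h, g) = -4*2 = -8)
y(a) = 1 - 2*(-8 + a)/a (y(a) = 1 + ((a - 8)/(a + a))*(-4) = 1 + ((-8 + a)/((2*a)))*(-4) = 1 + ((-8 + a)*(1/(2*a)))*(-4) = 1 + ((-8 + a)/(2*a))*(-4) = 1 - 2*(-8 + a)/a)
-3306495 - y(-287) = -3306495 - (16 - 1*(-287))/(-287) = -3306495 - (-1)*(16 + 287)/287 = -3306495 - (-1)*303/287 = -3306495 - 1*(-303/287) = -3306495 + 303/287 = -948963762/287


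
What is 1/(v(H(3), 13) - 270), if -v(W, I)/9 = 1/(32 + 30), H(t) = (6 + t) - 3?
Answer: -62/16749 ≈ -0.0037017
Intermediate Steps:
H(t) = 3 + t
v(W, I) = -9/62 (v(W, I) = -9/(32 + 30) = -9/62)
1/(v(H(3), 13) - 270) = 1/(-9/62 - 270) = 1/(-16749/62) = -62/16749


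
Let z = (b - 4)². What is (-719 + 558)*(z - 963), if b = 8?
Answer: 152467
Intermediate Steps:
z = 16 (z = (8 - 4)² = 4² = 16)
(-719 + 558)*(z - 963) = (-719 + 558)*(16 - 963) = -161*(-947) = 152467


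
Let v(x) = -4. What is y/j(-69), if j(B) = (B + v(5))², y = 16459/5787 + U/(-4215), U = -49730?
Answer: 23810813/8665737363 ≈ 0.0027477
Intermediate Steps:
y = 23810813/1626147 (y = 16459/5787 - 49730/(-4215) = 16459*(1/5787) - 49730*(-1/4215) = 16459/5787 + 9946/843 = 23810813/1626147 ≈ 14.642)
j(B) = (-4 + B)² (j(B) = (B - 4)² = (-4 + B)²)
y/j(-69) = 23810813/(1626147*((-4 - 69)²)) = 23810813/(1626147*((-73)²)) = (23810813/1626147)/5329 = (23810813/1626147)*(1/5329) = 23810813/8665737363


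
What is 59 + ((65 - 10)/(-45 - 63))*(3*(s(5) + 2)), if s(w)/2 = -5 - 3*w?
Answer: 2107/18 ≈ 117.06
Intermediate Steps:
s(w) = -10 - 6*w (s(w) = 2*(-5 - 3*w) = -10 - 6*w)
59 + ((65 - 10)/(-45 - 63))*(3*(s(5) + 2)) = 59 + ((65 - 10)/(-45 - 63))*(3*((-10 - 6*5) + 2)) = 59 + (55/(-108))*(3*((-10 - 30) + 2)) = 59 + (55*(-1/108))*(3*(-40 + 2)) = 59 - 55*(-38)/36 = 59 - 55/108*(-114) = 59 + 1045/18 = 2107/18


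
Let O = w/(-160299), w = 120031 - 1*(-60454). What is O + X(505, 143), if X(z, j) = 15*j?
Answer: 343660870/160299 ≈ 2143.9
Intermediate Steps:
w = 180485 (w = 120031 + 60454 = 180485)
O = -180485/160299 (O = 180485/(-160299) = 180485*(-1/160299) = -180485/160299 ≈ -1.1259)
O + X(505, 143) = -180485/160299 + 15*143 = -180485/160299 + 2145 = 343660870/160299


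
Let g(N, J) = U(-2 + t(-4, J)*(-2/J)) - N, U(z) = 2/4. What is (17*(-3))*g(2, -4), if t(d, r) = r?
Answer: 153/2 ≈ 76.500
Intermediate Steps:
U(z) = ½ (U(z) = 2*(¼) = ½)
g(N, J) = ½ - N
(17*(-3))*g(2, -4) = (17*(-3))*(½ - 1*2) = -51*(½ - 2) = -51*(-3/2) = 153/2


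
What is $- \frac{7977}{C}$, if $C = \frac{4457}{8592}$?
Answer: $- \frac{68538384}{4457} \approx -15378.0$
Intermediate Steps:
$C = \frac{4457}{8592}$ ($C = 4457 \cdot \frac{1}{8592} = \frac{4457}{8592} \approx 0.51874$)
$- \frac{7977}{C} = - \frac{7977}{\frac{4457}{8592}} = \left(-7977\right) \frac{8592}{4457} = - \frac{68538384}{4457}$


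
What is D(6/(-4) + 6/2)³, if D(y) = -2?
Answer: -8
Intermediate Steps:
D(6/(-4) + 6/2)³ = (-2)³ = -8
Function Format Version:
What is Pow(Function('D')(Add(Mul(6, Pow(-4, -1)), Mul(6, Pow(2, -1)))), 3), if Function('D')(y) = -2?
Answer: -8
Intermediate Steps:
Pow(Function('D')(Add(Mul(6, Pow(-4, -1)), Mul(6, Pow(2, -1)))), 3) = Pow(-2, 3) = -8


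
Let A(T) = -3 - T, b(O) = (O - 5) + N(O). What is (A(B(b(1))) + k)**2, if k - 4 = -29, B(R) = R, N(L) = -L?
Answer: 529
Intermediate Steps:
b(O) = -5 (b(O) = (O - 5) - O = (-5 + O) - O = -5)
k = -25 (k = 4 - 29 = -25)
(A(B(b(1))) + k)**2 = ((-3 - 1*(-5)) - 25)**2 = ((-3 + 5) - 25)**2 = (2 - 25)**2 = (-23)**2 = 529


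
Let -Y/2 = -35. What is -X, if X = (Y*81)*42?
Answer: -238140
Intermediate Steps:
Y = 70 (Y = -2*(-35) = 70)
X = 238140 (X = (70*81)*42 = 5670*42 = 238140)
-X = -1*238140 = -238140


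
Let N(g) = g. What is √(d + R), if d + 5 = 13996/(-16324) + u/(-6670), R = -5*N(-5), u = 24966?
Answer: 2*√713138450506405/13610135 ≈ 3.9242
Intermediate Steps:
R = 25 (R = -5*(-5) = 25)
d = -130662963/13610135 (d = -5 + (13996/(-16324) + 24966/(-6670)) = -5 + (13996*(-1/16324) + 24966*(-1/6670)) = -5 + (-3499/4081 - 12483/3335) = -5 - 62612288/13610135 = -130662963/13610135 ≈ -9.6004)
√(d + R) = √(-130662963/13610135 + 25) = √(209590412/13610135) = 2*√713138450506405/13610135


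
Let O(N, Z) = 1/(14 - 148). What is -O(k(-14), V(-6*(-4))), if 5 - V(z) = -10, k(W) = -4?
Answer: 1/134 ≈ 0.0074627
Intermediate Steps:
V(z) = 15 (V(z) = 5 - 1*(-10) = 5 + 10 = 15)
O(N, Z) = -1/134 (O(N, Z) = 1/(-134) = -1/134)
-O(k(-14), V(-6*(-4))) = -1*(-1/134) = 1/134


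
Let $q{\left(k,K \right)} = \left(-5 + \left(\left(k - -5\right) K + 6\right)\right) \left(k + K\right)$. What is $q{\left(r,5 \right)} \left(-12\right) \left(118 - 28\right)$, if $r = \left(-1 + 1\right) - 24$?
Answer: $-1928880$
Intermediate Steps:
$r = -24$ ($r = 0 - 24 = -24$)
$q{\left(k,K \right)} = \left(1 + K \left(5 + k\right)\right) \left(K + k\right)$ ($q{\left(k,K \right)} = \left(-5 + \left(\left(k + 5\right) K + 6\right)\right) \left(K + k\right) = \left(-5 + \left(\left(5 + k\right) K + 6\right)\right) \left(K + k\right) = \left(-5 + \left(K \left(5 + k\right) + 6\right)\right) \left(K + k\right) = \left(-5 + \left(6 + K \left(5 + k\right)\right)\right) \left(K + k\right) = \left(1 + K \left(5 + k\right)\right) \left(K + k\right)$)
$q{\left(r,5 \right)} \left(-12\right) \left(118 - 28\right) = \left(5 - 24 + 5 \cdot 5^{2} + 5 \left(-24\right)^{2} - 24 \cdot 5^{2} + 5 \cdot 5 \left(-24\right)\right) \left(-12\right) \left(118 - 28\right) = \left(5 - 24 + 5 \cdot 25 + 5 \cdot 576 - 600 - 600\right) \left(-12\right) 90 = \left(5 - 24 + 125 + 2880 - 600 - 600\right) \left(-12\right) 90 = 1786 \left(-12\right) 90 = \left(-21432\right) 90 = -1928880$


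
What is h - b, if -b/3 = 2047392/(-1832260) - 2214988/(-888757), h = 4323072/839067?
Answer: 1056278870926099948/113863762321611245 ≈ 9.2767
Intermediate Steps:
h = 1441024/279689 (h = 4323072*(1/839067) = 1441024/279689 ≈ 5.1522)
b = -1679099955852/407108475205 (b = -3*(2047392/(-1832260) - 2214988/(-888757)) = -3*(2047392*(-1/1832260) - 2214988*(-1/888757)) = -3*(-511848/458065 + 2214988/888757) = -3*559699985284/407108475205 = -1679099955852/407108475205 ≈ -4.1245)
h - b = 1441024/279689 - 1*(-1679099955852/407108475205) = 1441024/279689 + 1679099955852/407108475205 = 1056278870926099948/113863762321611245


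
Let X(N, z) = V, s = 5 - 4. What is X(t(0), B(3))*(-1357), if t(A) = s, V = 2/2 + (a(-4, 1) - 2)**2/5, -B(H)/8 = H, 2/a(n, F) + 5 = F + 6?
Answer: -8142/5 ≈ -1628.4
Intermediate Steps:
a(n, F) = 2/(1 + F) (a(n, F) = 2/(-5 + (F + 6)) = 2/(-5 + (6 + F)) = 2/(1 + F))
B(H) = -8*H
s = 1
V = 6/5 (V = 2/2 + (2/(1 + 1) - 2)**2/5 = 2*(1/2) + (2/2 - 2)**2*(1/5) = 1 + (2*(1/2) - 2)**2*(1/5) = 1 + (1 - 2)**2*(1/5) = 1 + (-1)**2*(1/5) = 1 + 1*(1/5) = 1 + 1/5 = 6/5 ≈ 1.2000)
t(A) = 1
X(N, z) = 6/5
X(t(0), B(3))*(-1357) = (6/5)*(-1357) = -8142/5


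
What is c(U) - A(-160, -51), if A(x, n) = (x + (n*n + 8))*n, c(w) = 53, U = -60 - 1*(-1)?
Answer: 124952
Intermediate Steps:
U = -59 (U = -60 + 1 = -59)
A(x, n) = n*(8 + x + n**2) (A(x, n) = (x + (n**2 + 8))*n = (x + (8 + n**2))*n = (8 + x + n**2)*n = n*(8 + x + n**2))
c(U) - A(-160, -51) = 53 - (-51)*(8 - 160 + (-51)**2) = 53 - (-51)*(8 - 160 + 2601) = 53 - (-51)*2449 = 53 - 1*(-124899) = 53 + 124899 = 124952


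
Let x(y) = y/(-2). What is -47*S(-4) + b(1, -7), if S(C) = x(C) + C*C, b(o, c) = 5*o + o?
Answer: -840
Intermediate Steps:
b(o, c) = 6*o
x(y) = -y/2 (x(y) = y*(-½) = -y/2)
S(C) = C² - C/2 (S(C) = -C/2 + C*C = -C/2 + C² = C² - C/2)
-47*S(-4) + b(1, -7) = -(-188)*(-½ - 4) + 6*1 = -(-188)*(-9)/2 + 6 = -47*18 + 6 = -846 + 6 = -840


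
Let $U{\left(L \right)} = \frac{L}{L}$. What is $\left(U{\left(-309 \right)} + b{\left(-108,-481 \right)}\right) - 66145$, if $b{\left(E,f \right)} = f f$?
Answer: $165217$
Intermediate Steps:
$b{\left(E,f \right)} = f^{2}$
$U{\left(L \right)} = 1$
$\left(U{\left(-309 \right)} + b{\left(-108,-481 \right)}\right) - 66145 = \left(1 + \left(-481\right)^{2}\right) - 66145 = \left(1 + 231361\right) - 66145 = 231362 - 66145 = 165217$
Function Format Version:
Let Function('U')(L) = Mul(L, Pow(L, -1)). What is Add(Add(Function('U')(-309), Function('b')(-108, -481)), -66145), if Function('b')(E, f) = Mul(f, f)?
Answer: 165217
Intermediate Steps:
Function('b')(E, f) = Pow(f, 2)
Function('U')(L) = 1
Add(Add(Function('U')(-309), Function('b')(-108, -481)), -66145) = Add(Add(1, Pow(-481, 2)), -66145) = Add(Add(1, 231361), -66145) = Add(231362, -66145) = 165217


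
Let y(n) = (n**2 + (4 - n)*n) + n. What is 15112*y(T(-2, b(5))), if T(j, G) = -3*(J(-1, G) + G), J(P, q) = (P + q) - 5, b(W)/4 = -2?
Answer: 4986960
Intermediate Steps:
b(W) = -8 (b(W) = 4*(-2) = -8)
J(P, q) = -5 + P + q
T(j, G) = 18 - 6*G (T(j, G) = -3*((-5 - 1 + G) + G) = -3*((-6 + G) + G) = -3*(-6 + 2*G) = 18 - 6*G)
y(n) = n + n**2 + n*(4 - n) (y(n) = (n**2 + n*(4 - n)) + n = n + n**2 + n*(4 - n))
15112*y(T(-2, b(5))) = 15112*(5*(18 - 6*(-8))) = 15112*(5*(18 + 48)) = 15112*(5*66) = 15112*330 = 4986960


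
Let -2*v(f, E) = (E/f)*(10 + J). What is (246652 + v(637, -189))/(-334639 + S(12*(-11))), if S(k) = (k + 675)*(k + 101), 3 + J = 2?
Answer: -44890907/63967904 ≈ -0.70177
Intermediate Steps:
J = -1 (J = -3 + 2 = -1)
S(k) = (101 + k)*(675 + k) (S(k) = (675 + k)*(101 + k) = (101 + k)*(675 + k))
v(f, E) = -9*E/(2*f) (v(f, E) = -E/f*(10 - 1)/2 = -E/f*9/2 = -9*E/(2*f))
(246652 + v(637, -189))/(-334639 + S(12*(-11))) = (246652 - 9/2*(-189)/637)/(-334639 + (68175 + (12*(-11))**2 + 776*(12*(-11)))) = (246652 - 9/2*(-189)*1/637)/(-334639 + (68175 + (-132)**2 + 776*(-132))) = (246652 + 243/182)/(-334639 + (68175 + 17424 - 102432)) = 44890907/(182*(-334639 - 16833)) = (44890907/182)/(-351472) = (44890907/182)*(-1/351472) = -44890907/63967904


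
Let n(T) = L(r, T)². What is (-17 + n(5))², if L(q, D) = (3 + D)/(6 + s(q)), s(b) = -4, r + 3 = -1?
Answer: 1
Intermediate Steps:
r = -4 (r = -3 - 1 = -4)
L(q, D) = 3/2 + D/2 (L(q, D) = (3 + D)/(6 - 4) = (3 + D)/2 = (3 + D)*(½) = 3/2 + D/2)
n(T) = (3/2 + T/2)²
(-17 + n(5))² = (-17 + (3 + 5)²/4)² = (-17 + (¼)*8²)² = (-17 + (¼)*64)² = (-17 + 16)² = (-1)² = 1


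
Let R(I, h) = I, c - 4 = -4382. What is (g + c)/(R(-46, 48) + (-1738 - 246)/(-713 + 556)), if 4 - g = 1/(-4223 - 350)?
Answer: 3140361257/23953374 ≈ 131.10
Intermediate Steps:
c = -4378 (c = 4 - 4382 = -4378)
g = 18293/4573 (g = 4 - 1/(-4223 - 350) = 4 - 1/(-4573) = 4 - 1*(-1/4573) = 4 + 1/4573 = 18293/4573 ≈ 4.0002)
(g + c)/(R(-46, 48) + (-1738 - 246)/(-713 + 556)) = (18293/4573 - 4378)/(-46 + (-1738 - 246)/(-713 + 556)) = -20002301/(4573*(-46 - 1984/(-157))) = -20002301/(4573*(-46 - 1984*(-1/157))) = -20002301/(4573*(-46 + 1984/157)) = -20002301/(4573*(-5238/157)) = -20002301/4573*(-157/5238) = 3140361257/23953374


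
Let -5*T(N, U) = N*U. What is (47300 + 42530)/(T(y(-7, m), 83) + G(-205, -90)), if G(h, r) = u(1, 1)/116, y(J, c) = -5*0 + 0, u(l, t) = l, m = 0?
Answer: 10420280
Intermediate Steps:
y(J, c) = 0 (y(J, c) = 0 + 0 = 0)
G(h, r) = 1/116
T(N, U) = -N*U/5
(47300 + 42530)/(T(y(-7, m), 83) + G(-205, -90)) = (47300 + 42530)/(-⅕*0*83 + 1/116) = 89830/(0 + 1/116) = 89830/(1/116) = 89830*116 = 10420280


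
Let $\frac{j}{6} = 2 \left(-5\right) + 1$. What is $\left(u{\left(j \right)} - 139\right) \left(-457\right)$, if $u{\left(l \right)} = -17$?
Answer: $71292$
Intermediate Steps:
$j = -54$ ($j = 6 \left(2 \left(-5\right) + 1\right) = 6 \left(-10 + 1\right) = 6 \left(-9\right) = -54$)
$\left(u{\left(j \right)} - 139\right) \left(-457\right) = \left(-17 - 139\right) \left(-457\right) = \left(-156\right) \left(-457\right) = 71292$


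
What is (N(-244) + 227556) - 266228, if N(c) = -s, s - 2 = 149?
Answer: -38823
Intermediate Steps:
s = 151 (s = 2 + 149 = 151)
N(c) = -151 (N(c) = -1*151 = -151)
(N(-244) + 227556) - 266228 = (-151 + 227556) - 266228 = 227405 - 266228 = -38823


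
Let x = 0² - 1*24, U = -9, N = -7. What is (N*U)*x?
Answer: -1512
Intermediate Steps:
x = -24 (x = 0 - 24 = -24)
(N*U)*x = -7*(-9)*(-24) = 63*(-24) = -1512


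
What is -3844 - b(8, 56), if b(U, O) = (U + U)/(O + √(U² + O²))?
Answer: -3830 - 10*√2 ≈ -3844.1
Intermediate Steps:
b(U, O) = 2*U/(O + √(O² + U²)) (b(U, O) = (2*U)/(O + √(O² + U²)) = 2*U/(O + √(O² + U²)))
-3844 - b(8, 56) = -3844 - 2*8/(56 + √(56² + 8²)) = -3844 - 2*8/(56 + √(3136 + 64)) = -3844 - 2*8/(56 + √3200) = -3844 - 2*8/(56 + 40*√2) = -3844 - 16/(56 + 40*√2)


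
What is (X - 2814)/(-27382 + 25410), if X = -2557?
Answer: 5371/1972 ≈ 2.7236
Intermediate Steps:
(X - 2814)/(-27382 + 25410) = (-2557 - 2814)/(-27382 + 25410) = -5371/(-1972) = -5371*(-1/1972) = 5371/1972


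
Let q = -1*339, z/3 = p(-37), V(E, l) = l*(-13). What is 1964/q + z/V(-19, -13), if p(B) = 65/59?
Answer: -1501303/260013 ≈ -5.7740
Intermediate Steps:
V(E, l) = -13*l
p(B) = 65/59 (p(B) = 65*(1/59) = 65/59)
z = 195/59 (z = 3*(65/59) = 195/59 ≈ 3.3051)
q = -339
1964/q + z/V(-19, -13) = 1964/(-339) + 195/(59*((-13*(-13)))) = 1964*(-1/339) + (195/59)/169 = -1964/339 + (195/59)*(1/169) = -1964/339 + 15/767 = -1501303/260013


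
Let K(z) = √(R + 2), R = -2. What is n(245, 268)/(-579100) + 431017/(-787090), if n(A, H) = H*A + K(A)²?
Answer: -3012822741/4558038190 ≈ -0.66099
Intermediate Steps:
K(z) = 0 (K(z) = √(-2 + 2) = √0 = 0)
n(A, H) = A*H (n(A, H) = H*A + 0² = A*H + 0 = A*H)
n(245, 268)/(-579100) + 431017/(-787090) = (245*268)/(-579100) + 431017/(-787090) = 65660*(-1/579100) + 431017*(-1/787090) = -3283/28955 - 431017/787090 = -3012822741/4558038190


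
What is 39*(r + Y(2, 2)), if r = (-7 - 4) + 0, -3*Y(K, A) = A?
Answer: -455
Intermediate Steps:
Y(K, A) = -A/3
r = -11 (r = -11 + 0 = -11)
39*(r + Y(2, 2)) = 39*(-11 - ⅓*2) = 39*(-11 - ⅔) = 39*(-35/3) = -455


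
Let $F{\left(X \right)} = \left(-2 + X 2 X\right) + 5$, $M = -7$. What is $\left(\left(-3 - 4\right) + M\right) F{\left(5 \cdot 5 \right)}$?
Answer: $-17542$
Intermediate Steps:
$F{\left(X \right)} = 3 + 2 X^{2}$ ($F{\left(X \right)} = \left(-2 + 2 X X\right) + 5 = \left(-2 + 2 X^{2}\right) + 5 = 3 + 2 X^{2}$)
$\left(\left(-3 - 4\right) + M\right) F{\left(5 \cdot 5 \right)} = \left(\left(-3 - 4\right) - 7\right) \left(3 + 2 \left(5 \cdot 5\right)^{2}\right) = \left(-7 - 7\right) \left(3 + 2 \cdot 25^{2}\right) = - 14 \left(3 + 2 \cdot 625\right) = - 14 \left(3 + 1250\right) = \left(-14\right) 1253 = -17542$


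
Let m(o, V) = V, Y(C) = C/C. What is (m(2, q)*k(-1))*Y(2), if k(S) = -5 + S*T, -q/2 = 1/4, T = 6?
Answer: 11/2 ≈ 5.5000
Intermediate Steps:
Y(C) = 1
q = -½ (q = -2/4 = -2*¼ = -½ ≈ -0.50000)
k(S) = -5 + 6*S (k(S) = -5 + S*6 = -5 + 6*S)
(m(2, q)*k(-1))*Y(2) = -(-5 + 6*(-1))/2*1 = -(-5 - 6)/2*1 = -½*(-11)*1 = (11/2)*1 = 11/2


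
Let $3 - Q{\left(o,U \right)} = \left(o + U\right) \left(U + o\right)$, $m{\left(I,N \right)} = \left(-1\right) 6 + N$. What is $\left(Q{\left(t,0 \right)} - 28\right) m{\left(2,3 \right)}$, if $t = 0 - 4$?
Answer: $123$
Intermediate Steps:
$m{\left(I,N \right)} = -6 + N$
$t = -4$ ($t = 0 - 4 = -4$)
$Q{\left(o,U \right)} = 3 - \left(U + o\right)^{2}$ ($Q{\left(o,U \right)} = 3 - \left(o + U\right) \left(U + o\right) = 3 - \left(U + o\right) \left(U + o\right) = 3 - \left(U + o\right)^{2}$)
$\left(Q{\left(t,0 \right)} - 28\right) m{\left(2,3 \right)} = \left(\left(3 - \left(0 - 4\right)^{2}\right) - 28\right) \left(-6 + 3\right) = \left(\left(3 - \left(-4\right)^{2}\right) - 28\right) \left(-3\right) = \left(\left(3 - 16\right) - 28\right) \left(-3\right) = \left(-13 - 28\right) \left(-3\right) = \left(-41\right) \left(-3\right) = 123$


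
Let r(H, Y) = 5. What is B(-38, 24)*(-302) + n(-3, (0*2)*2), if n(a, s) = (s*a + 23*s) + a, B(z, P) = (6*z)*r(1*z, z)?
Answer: 344277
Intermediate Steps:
B(z, P) = 30*z (B(z, P) = (6*z)*5 = 30*z)
n(a, s) = a + 23*s + a*s (n(a, s) = (a*s + 23*s) + a = (23*s + a*s) + a = a + 23*s + a*s)
B(-38, 24)*(-302) + n(-3, (0*2)*2) = (30*(-38))*(-302) + (-3 + 23*((0*2)*2) - 3*0*2*2) = -1140*(-302) + (-3 + 23*(0*2) - 0*2) = 344280 + (-3 + 23*0 - 3*0) = 344280 + (-3 + 0 + 0) = 344280 - 3 = 344277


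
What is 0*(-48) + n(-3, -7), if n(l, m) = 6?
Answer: 6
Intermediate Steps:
0*(-48) + n(-3, -7) = 0*(-48) + 6 = 0 + 6 = 6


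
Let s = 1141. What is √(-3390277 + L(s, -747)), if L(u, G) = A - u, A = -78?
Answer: 2*I*√847874 ≈ 1841.6*I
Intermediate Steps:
L(u, G) = -78 - u
√(-3390277 + L(s, -747)) = √(-3390277 + (-78 - 1*1141)) = √(-3390277 + (-78 - 1141)) = √(-3390277 - 1219) = √(-3391496) = 2*I*√847874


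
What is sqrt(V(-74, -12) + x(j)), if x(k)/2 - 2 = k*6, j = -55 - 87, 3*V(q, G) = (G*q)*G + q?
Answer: I*sqrt(47490)/3 ≈ 72.641*I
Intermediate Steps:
V(q, G) = q/3 + q*G**2/3 (V(q, G) = ((G*q)*G + q)/3 = (q*G**2 + q)/3 = (q + q*G**2)/3 = q/3 + q*G**2/3)
j = -142
x(k) = 4 + 12*k (x(k) = 4 + 2*(k*6) = 4 + 2*(6*k) = 4 + 12*k)
sqrt(V(-74, -12) + x(j)) = sqrt((1/3)*(-74)*(1 + (-12)**2) + (4 + 12*(-142))) = sqrt((1/3)*(-74)*(1 + 144) + (4 - 1704)) = sqrt((1/3)*(-74)*145 - 1700) = sqrt(-10730/3 - 1700) = sqrt(-15830/3) = I*sqrt(47490)/3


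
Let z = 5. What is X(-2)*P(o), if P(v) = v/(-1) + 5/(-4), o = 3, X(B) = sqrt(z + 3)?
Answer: -17*sqrt(2)/2 ≈ -12.021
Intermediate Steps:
X(B) = 2*sqrt(2) (X(B) = sqrt(5 + 3) = sqrt(8) = 2*sqrt(2))
P(v) = -5/4 - v (P(v) = v*(-1) + 5*(-1/4) = -v - 5/4 = -5/4 - v)
X(-2)*P(o) = (2*sqrt(2))*(-5/4 - 1*3) = (2*sqrt(2))*(-5/4 - 3) = (2*sqrt(2))*(-17/4) = -17*sqrt(2)/2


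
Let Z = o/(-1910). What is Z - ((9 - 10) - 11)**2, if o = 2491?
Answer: -277531/1910 ≈ -145.30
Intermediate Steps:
Z = -2491/1910 (Z = 2491/(-1910) = 2491*(-1/1910) = -2491/1910 ≈ -1.3042)
Z - ((9 - 10) - 11)**2 = -2491/1910 - ((9 - 10) - 11)**2 = -2491/1910 - (-1 - 11)**2 = -2491/1910 - 1*(-12)**2 = -2491/1910 - 1*144 = -2491/1910 - 144 = -277531/1910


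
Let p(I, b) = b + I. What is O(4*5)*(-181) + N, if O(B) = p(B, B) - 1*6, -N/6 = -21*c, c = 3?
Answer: -5776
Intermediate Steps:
N = 378 (N = -(-126)*3 = -6*(-63) = 378)
p(I, b) = I + b
O(B) = -6 + 2*B (O(B) = (B + B) - 1*6 = 2*B - 6 = -6 + 2*B)
O(4*5)*(-181) + N = (-6 + 2*(4*5))*(-181) + 378 = (-6 + 2*20)*(-181) + 378 = (-6 + 40)*(-181) + 378 = 34*(-181) + 378 = -6154 + 378 = -5776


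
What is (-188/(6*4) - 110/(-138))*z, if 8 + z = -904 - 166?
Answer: 523369/69 ≈ 7585.1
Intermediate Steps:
z = -1078 (z = -8 + (-904 - 166) = -8 - 1070 = -1078)
(-188/(6*4) - 110/(-138))*z = (-188/(6*4) - 110/(-138))*(-1078) = (-188/24 - 110*(-1/138))*(-1078) = (-188*1/24 + 55/69)*(-1078) = (-47/6 + 55/69)*(-1078) = -971/138*(-1078) = 523369/69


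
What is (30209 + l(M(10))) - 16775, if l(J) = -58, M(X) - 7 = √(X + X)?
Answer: 13376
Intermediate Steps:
M(X) = 7 + √2*√X (M(X) = 7 + √(X + X) = 7 + √(2*X) = 7 + √2*√X)
(30209 + l(M(10))) - 16775 = (30209 - 58) - 16775 = 30151 - 16775 = 13376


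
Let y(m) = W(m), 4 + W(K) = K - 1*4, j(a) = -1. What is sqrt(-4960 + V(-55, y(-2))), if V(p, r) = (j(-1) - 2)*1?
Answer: I*sqrt(4963) ≈ 70.449*I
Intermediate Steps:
W(K) = -8 + K (W(K) = -4 + (K - 1*4) = -4 + (K - 4) = -4 + (-4 + K) = -8 + K)
y(m) = -8 + m
V(p, r) = -3 (V(p, r) = (-1 - 2)*1 = -3*1 = -3)
sqrt(-4960 + V(-55, y(-2))) = sqrt(-4960 - 3) = sqrt(-4963) = I*sqrt(4963)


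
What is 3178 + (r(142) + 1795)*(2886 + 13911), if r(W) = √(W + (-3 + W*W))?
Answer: 30153793 + 16797*√20303 ≈ 3.2547e+7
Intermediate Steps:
r(W) = √(-3 + W + W²) (r(W) = √(W + (-3 + W²)) = √(-3 + W + W²))
3178 + (r(142) + 1795)*(2886 + 13911) = 3178 + (√(-3 + 142 + 142²) + 1795)*(2886 + 13911) = 3178 + (√(-3 + 142 + 20164) + 1795)*16797 = 3178 + (√20303 + 1795)*16797 = 3178 + (1795 + √20303)*16797 = 3178 + (30150615 + 16797*√20303) = 30153793 + 16797*√20303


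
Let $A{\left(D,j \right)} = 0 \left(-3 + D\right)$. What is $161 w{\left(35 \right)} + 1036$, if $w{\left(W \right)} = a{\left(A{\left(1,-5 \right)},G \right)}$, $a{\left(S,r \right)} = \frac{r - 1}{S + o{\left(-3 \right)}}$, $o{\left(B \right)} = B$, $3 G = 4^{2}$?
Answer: $\frac{7231}{9} \approx 803.44$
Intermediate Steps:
$G = \frac{16}{3}$ ($G = \frac{4^{2}}{3} = \frac{1}{3} \cdot 16 = \frac{16}{3} \approx 5.3333$)
$A{\left(D,j \right)} = 0$
$a{\left(S,r \right)} = \frac{-1 + r}{-3 + S}$ ($a{\left(S,r \right)} = \frac{r - 1}{S - 3} = \frac{-1 + r}{-3 + S}$)
$w{\left(W \right)} = - \frac{13}{9}$ ($w{\left(W \right)} = \frac{-1 + \frac{16}{3}}{-3 + 0} = \frac{1}{-3} \cdot \frac{13}{3} = \left(- \frac{1}{3}\right) \frac{13}{3} = - \frac{13}{9}$)
$161 w{\left(35 \right)} + 1036 = 161 \left(- \frac{13}{9}\right) + 1036 = - \frac{2093}{9} + 1036 = \frac{7231}{9}$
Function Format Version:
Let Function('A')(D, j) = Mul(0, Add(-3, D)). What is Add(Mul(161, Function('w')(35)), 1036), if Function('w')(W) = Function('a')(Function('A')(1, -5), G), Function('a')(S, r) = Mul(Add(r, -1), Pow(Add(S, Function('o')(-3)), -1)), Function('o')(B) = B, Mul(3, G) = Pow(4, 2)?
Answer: Rational(7231, 9) ≈ 803.44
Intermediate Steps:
G = Rational(16, 3) (G = Mul(Rational(1, 3), Pow(4, 2)) = Mul(Rational(1, 3), 16) = Rational(16, 3) ≈ 5.3333)
Function('A')(D, j) = 0
Function('a')(S, r) = Mul(Pow(Add(-3, S), -1), Add(-1, r)) (Function('a')(S, r) = Mul(Add(r, -1), Pow(Add(S, -3), -1)) = Mul(Add(-1, r), Pow(Add(-3, S), -1)) = Mul(Pow(Add(-3, S), -1), Add(-1, r)))
Function('w')(W) = Rational(-13, 9) (Function('w')(W) = Mul(Pow(Add(-3, 0), -1), Add(-1, Rational(16, 3))) = Mul(Pow(-3, -1), Rational(13, 3)) = Mul(Rational(-1, 3), Rational(13, 3)) = Rational(-13, 9))
Add(Mul(161, Function('w')(35)), 1036) = Add(Mul(161, Rational(-13, 9)), 1036) = Add(Rational(-2093, 9), 1036) = Rational(7231, 9)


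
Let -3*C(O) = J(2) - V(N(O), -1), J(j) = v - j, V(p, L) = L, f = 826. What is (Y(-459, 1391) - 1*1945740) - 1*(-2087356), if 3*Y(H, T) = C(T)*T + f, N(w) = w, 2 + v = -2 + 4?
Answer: 1278413/9 ≈ 1.4205e+5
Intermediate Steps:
v = 0 (v = -2 + (-2 + 4) = -2 + 2 = 0)
J(j) = -j (J(j) = 0 - j = -j)
C(O) = 1/3 (C(O) = -(-1*2 - 1*(-1))/3 = -(-2 + 1)/3 = -1/3*(-1) = 1/3)
Y(H, T) = 826/3 + T/9 (Y(H, T) = (T/3 + 826)/3 = (826 + T/3)/3 = 826/3 + T/9)
(Y(-459, 1391) - 1*1945740) - 1*(-2087356) = ((826/3 + (1/9)*1391) - 1*1945740) - 1*(-2087356) = ((826/3 + 1391/9) - 1945740) + 2087356 = (3869/9 - 1945740) + 2087356 = -17507791/9 + 2087356 = 1278413/9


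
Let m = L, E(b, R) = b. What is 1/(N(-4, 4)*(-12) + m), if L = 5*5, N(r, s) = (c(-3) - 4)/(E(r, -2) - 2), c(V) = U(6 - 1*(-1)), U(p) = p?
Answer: 1/31 ≈ 0.032258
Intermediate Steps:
c(V) = 7 (c(V) = 6 - 1*(-1) = 6 + 1 = 7)
N(r, s) = 3/(-2 + r) (N(r, s) = (7 - 4)/(r - 2) = 3/(-2 + r))
L = 25
m = 25
1/(N(-4, 4)*(-12) + m) = 1/((3/(-2 - 4))*(-12) + 25) = 1/((3/(-6))*(-12) + 25) = 1/((3*(-⅙))*(-12) + 25) = 1/(-½*(-12) + 25) = 1/(6 + 25) = 1/31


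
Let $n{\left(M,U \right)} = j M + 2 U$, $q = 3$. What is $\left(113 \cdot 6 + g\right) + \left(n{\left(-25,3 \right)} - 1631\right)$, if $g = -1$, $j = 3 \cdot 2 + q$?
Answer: $-1173$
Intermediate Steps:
$j = 9$ ($j = 3 \cdot 2 + 3 = 6 + 3 = 9$)
$n{\left(M,U \right)} = 2 U + 9 M$ ($n{\left(M,U \right)} = 9 M + 2 U = 2 U + 9 M$)
$\left(113 \cdot 6 + g\right) + \left(n{\left(-25,3 \right)} - 1631\right) = \left(113 \cdot 6 - 1\right) + \left(\left(2 \cdot 3 + 9 \left(-25\right)\right) - 1631\right) = \left(678 - 1\right) + \left(\left(6 - 225\right) - 1631\right) = 677 - 1850 = -1173$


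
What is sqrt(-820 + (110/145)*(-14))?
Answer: 2*I*sqrt(174638)/29 ≈ 28.82*I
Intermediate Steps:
sqrt(-820 + (110/145)*(-14)) = sqrt(-820 + (110*(1/145))*(-14)) = sqrt(-820 + (22/29)*(-14)) = sqrt(-820 - 308/29) = sqrt(-24088/29) = 2*I*sqrt(174638)/29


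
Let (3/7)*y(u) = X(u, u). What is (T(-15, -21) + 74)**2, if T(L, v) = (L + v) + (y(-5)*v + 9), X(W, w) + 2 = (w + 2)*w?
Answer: 348100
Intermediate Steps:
X(W, w) = -2 + w*(2 + w) (X(W, w) = -2 + (w + 2)*w = -2 + (2 + w)*w = -2 + w*(2 + w))
y(u) = -14/3 + 7*u**2/3 + 14*u/3 (y(u) = 7*(-2 + u**2 + 2*u)/3 = -14/3 + 7*u**2/3 + 14*u/3)
T(L, v) = 9 + L + 94*v/3 (T(L, v) = (L + v) + ((-14/3 + (7/3)*(-5)**2 + (14/3)*(-5))*v + 9) = (L + v) + ((-14/3 + (7/3)*25 - 70/3)*v + 9) = (L + v) + ((-14/3 + 175/3 - 70/3)*v + 9) = (L + v) + (91*v/3 + 9) = (L + v) + (9 + 91*v/3) = 9 + L + 94*v/3)
(T(-15, -21) + 74)**2 = ((9 - 15 + (94/3)*(-21)) + 74)**2 = ((9 - 15 - 658) + 74)**2 = (-664 + 74)**2 = (-590)**2 = 348100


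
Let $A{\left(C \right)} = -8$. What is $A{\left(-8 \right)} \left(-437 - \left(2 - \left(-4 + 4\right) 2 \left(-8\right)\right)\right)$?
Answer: $3512$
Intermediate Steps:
$A{\left(-8 \right)} \left(-437 - \left(2 - \left(-4 + 4\right) 2 \left(-8\right)\right)\right) = - 8 \left(-437 - \left(2 - \left(-4 + 4\right) 2 \left(-8\right)\right)\right) = - 8 \left(-437 - \left(2 - 0 \cdot 2 \left(-8\right)\right)\right) = - 8 \left(-437 + \left(0 \left(-8\right) - 2\right)\right) = - 8 \left(-437 + \left(0 - 2\right)\right) = - 8 \left(-437 - 2\right) = \left(-8\right) \left(-439\right) = 3512$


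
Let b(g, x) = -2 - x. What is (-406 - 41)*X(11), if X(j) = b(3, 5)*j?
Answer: 34419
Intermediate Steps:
X(j) = -7*j (X(j) = (-2 - 1*5)*j = (-2 - 5)*j = -7*j)
(-406 - 41)*X(11) = (-406 - 41)*(-7*11) = -447*(-77) = 34419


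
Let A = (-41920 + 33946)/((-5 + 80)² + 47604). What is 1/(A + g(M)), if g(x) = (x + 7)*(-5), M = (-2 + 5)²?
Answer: -17743/1422098 ≈ -0.012477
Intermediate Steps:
M = 9 (M = 3² = 9)
g(x) = -35 - 5*x (g(x) = (7 + x)*(-5) = -35 - 5*x)
A = -2658/17743 (A = -7974/(75² + 47604) = -7974/(5625 + 47604) = -7974/53229 = -7974*1/53229 = -2658/17743 ≈ -0.14981)
1/(A + g(M)) = 1/(-2658/17743 + (-35 - 5*9)) = 1/(-2658/17743 + (-35 - 45)) = 1/(-2658/17743 - 80) = 1/(-1422098/17743) = -17743/1422098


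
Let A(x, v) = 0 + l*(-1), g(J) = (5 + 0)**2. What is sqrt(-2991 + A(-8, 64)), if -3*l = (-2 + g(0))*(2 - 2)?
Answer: I*sqrt(2991) ≈ 54.69*I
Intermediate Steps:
g(J) = 25 (g(J) = 5**2 = 25)
l = 0 (l = -(-2 + 25)*(2 - 2)/3 = -23*0/3 = -1/3*0 = 0)
A(x, v) = 0 (A(x, v) = 0 + 0*(-1) = 0 + 0 = 0)
sqrt(-2991 + A(-8, 64)) = sqrt(-2991 + 0) = sqrt(-2991) = I*sqrt(2991)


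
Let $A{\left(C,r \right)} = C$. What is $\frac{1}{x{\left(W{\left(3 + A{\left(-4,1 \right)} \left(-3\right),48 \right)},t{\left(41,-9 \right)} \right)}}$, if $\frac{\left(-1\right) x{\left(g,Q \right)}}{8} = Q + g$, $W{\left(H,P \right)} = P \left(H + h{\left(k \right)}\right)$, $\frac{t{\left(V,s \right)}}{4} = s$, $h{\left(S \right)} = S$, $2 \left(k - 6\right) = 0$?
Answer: $- \frac{1}{7776} \approx -0.0001286$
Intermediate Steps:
$k = 6$ ($k = 6 + \frac{1}{2} \cdot 0 = 6 + 0 = 6$)
$t{\left(V,s \right)} = 4 s$
$W{\left(H,P \right)} = P \left(6 + H\right)$ ($W{\left(H,P \right)} = P \left(H + 6\right) = P \left(6 + H\right)$)
$x{\left(g,Q \right)} = - 8 Q - 8 g$ ($x{\left(g,Q \right)} = - 8 \left(Q + g\right) = - 8 Q - 8 g$)
$\frac{1}{x{\left(W{\left(3 + A{\left(-4,1 \right)} \left(-3\right),48 \right)},t{\left(41,-9 \right)} \right)}} = \frac{1}{- 8 \cdot 4 \left(-9\right) - 8 \cdot 48 \left(6 + \left(3 - -12\right)\right)} = \frac{1}{\left(-8\right) \left(-36\right) - 8 \cdot 48 \left(6 + \left(3 + 12\right)\right)} = \frac{1}{288 - 8 \cdot 48 \left(6 + 15\right)} = \frac{1}{288 - 8 \cdot 48 \cdot 21} = \frac{1}{288 - 8064} = \frac{1}{-7776} = - \frac{1}{7776}$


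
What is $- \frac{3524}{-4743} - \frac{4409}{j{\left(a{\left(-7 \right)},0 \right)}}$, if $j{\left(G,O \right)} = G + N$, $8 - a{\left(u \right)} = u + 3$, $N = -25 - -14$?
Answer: $- \frac{20908363}{4743} \approx -4408.3$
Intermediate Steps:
$N = -11$ ($N = -25 + 14 = -11$)
$a{\left(u \right)} = 5 - u$ ($a{\left(u \right)} = 8 - \left(u + 3\right) = 8 - \left(3 + u\right) = 5 - u$)
$j{\left(G,O \right)} = -11 + G$ ($j{\left(G,O \right)} = G - 11 = -11 + G$)
$- \frac{3524}{-4743} - \frac{4409}{j{\left(a{\left(-7 \right)},0 \right)}} = - \frac{3524}{-4743} - \frac{4409}{-11 + \left(5 - -7\right)} = \left(-3524\right) \left(- \frac{1}{4743}\right) - \frac{4409}{-11 + \left(5 + 7\right)} = \frac{3524}{4743} - \frac{4409}{-11 + 12} = \frac{3524}{4743} - \frac{4409}{1} = \frac{3524}{4743} - 4409 = - \frac{20908363}{4743}$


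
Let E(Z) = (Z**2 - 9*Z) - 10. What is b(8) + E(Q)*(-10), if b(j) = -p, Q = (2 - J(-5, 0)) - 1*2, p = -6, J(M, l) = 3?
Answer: -254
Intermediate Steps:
Q = -3 (Q = (2 - 1*3) - 1*2 = (2 - 3) - 2 = -1 - 2 = -3)
E(Z) = -10 + Z**2 - 9*Z
b(j) = 6 (b(j) = -1*(-6) = 6)
b(8) + E(Q)*(-10) = 6 + (-10 + (-3)**2 - 9*(-3))*(-10) = 6 + (-10 + 9 + 27)*(-10) = 6 + 26*(-10) = 6 - 260 = -254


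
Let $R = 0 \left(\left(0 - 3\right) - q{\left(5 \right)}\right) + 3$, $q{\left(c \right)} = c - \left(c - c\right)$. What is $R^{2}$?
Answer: $9$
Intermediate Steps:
$q{\left(c \right)} = c$ ($q{\left(c \right)} = c - 0 = c + 0 = c$)
$R = 3$ ($R = 0 \left(\left(0 - 3\right) - 5\right) + 3 = 0 \left(-3 - 5\right) + 3 = 0 \left(-8\right) + 3 = 0 + 3 = 3$)
$R^{2} = 3^{2} = 9$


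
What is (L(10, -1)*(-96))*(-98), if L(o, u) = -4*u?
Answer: 37632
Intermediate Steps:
(L(10, -1)*(-96))*(-98) = (-4*(-1)*(-96))*(-98) = (4*(-96))*(-98) = -384*(-98) = 37632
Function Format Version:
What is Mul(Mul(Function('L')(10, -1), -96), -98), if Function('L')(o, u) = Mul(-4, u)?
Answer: 37632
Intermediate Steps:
Mul(Mul(Function('L')(10, -1), -96), -98) = Mul(Mul(Mul(-4, -1), -96), -98) = Mul(Mul(4, -96), -98) = Mul(-384, -98) = 37632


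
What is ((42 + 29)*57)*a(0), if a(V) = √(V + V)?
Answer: 0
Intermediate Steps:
a(V) = √2*√V (a(V) = √(2*V) = √2*√V)
((42 + 29)*57)*a(0) = ((42 + 29)*57)*(√2*√0) = (71*57)*(√2*0) = 4047*0 = 0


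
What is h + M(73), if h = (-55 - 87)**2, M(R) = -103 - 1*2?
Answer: 20059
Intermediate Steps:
M(R) = -105 (M(R) = -103 - 2 = -105)
h = 20164 (h = (-142)**2 = 20164)
h + M(73) = 20164 - 105 = 20059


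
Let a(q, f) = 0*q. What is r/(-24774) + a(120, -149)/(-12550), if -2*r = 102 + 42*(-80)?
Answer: -543/8258 ≈ -0.065754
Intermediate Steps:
a(q, f) = 0
r = 1629 (r = -(102 + 42*(-80))/2 = -(102 - 3360)/2 = -½*(-3258) = 1629)
r/(-24774) + a(120, -149)/(-12550) = 1629/(-24774) + 0/(-12550) = 1629*(-1/24774) + 0*(-1/12550) = -543/8258 + 0 = -543/8258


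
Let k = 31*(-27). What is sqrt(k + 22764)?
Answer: sqrt(21927) ≈ 148.08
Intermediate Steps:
k = -837
sqrt(k + 22764) = sqrt(-837 + 22764) = sqrt(21927)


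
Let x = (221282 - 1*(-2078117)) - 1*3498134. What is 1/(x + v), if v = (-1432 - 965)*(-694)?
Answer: 1/464783 ≈ 2.1515e-6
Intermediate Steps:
v = 1663518 (v = -2397*(-694) = 1663518)
x = -1198735 (x = (221282 + 2078117) - 3498134 = 2299399 - 3498134 = -1198735)
1/(x + v) = 1/(-1198735 + 1663518) = 1/464783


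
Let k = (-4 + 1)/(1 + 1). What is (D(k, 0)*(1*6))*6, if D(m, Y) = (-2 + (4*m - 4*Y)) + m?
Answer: -342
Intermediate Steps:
k = -3/2 ≈ -1.5000
D(m, Y) = -2 - 4*Y + 5*m (D(m, Y) = (-2 + (-4*Y + 4*m)) + m = (-2 - 4*Y + 4*m) + m = -2 - 4*Y + 5*m)
(D(k, 0)*(1*6))*6 = ((-2 - 4*0 + 5*(-3/2))*(1*6))*6 = ((-2 + 0 - 15/2)*6)*6 = -19/2*6*6 = -57*6 = -342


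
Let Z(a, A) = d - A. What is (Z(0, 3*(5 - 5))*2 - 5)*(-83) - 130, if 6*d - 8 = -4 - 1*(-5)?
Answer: 36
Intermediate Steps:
d = 3/2 (d = 4/3 + (-4 - 1*(-5))/6 = 4/3 + (-4 + 5)/6 = 4/3 + (1/6)*1 = 4/3 + 1/6 = 3/2 ≈ 1.5000)
Z(a, A) = 3/2 - A
(Z(0, 3*(5 - 5))*2 - 5)*(-83) - 130 = ((3/2 - 3*(5 - 5))*2 - 5)*(-83) - 130 = ((3/2 - 3*0)*2 - 5)*(-83) - 130 = ((3/2 - 1*0)*2 - 5)*(-83) - 130 = ((3/2 + 0)*2 - 5)*(-83) - 130 = ((3/2)*2 - 5)*(-83) - 130 = (3 - 5)*(-83) - 130 = -2*(-83) - 130 = 166 - 130 = 36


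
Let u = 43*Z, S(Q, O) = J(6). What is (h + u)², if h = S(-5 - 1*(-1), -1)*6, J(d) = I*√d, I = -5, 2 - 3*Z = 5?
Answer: 7249 + 2580*√6 ≈ 13569.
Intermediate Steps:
Z = -1 (Z = ⅔ - ⅓*5 = ⅔ - 5/3 = -1)
J(d) = -5*√d
S(Q, O) = -5*√6
u = -43 (u = 43*(-1) = -43)
h = -30*√6 (h = -5*√6*6 = -30*√6 ≈ -73.485)
(h + u)² = (-30*√6 - 43)² = (-43 - 30*√6)²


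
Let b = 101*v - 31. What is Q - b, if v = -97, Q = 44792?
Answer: 54620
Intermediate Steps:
b = -9828 (b = 101*(-97) - 31 = -9797 - 31 = -9828)
Q - b = 44792 - 1*(-9828) = 44792 + 9828 = 54620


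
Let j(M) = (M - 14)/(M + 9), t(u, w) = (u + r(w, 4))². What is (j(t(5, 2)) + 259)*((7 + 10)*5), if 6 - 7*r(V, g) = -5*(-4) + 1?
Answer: 18490305/841 ≈ 21986.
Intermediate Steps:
r(V, g) = -15/7 (r(V, g) = 6/7 - (-5*(-4) + 1)/7 = 6/7 - (20 + 1)/7 = 6/7 - ⅐*21 = 6/7 - 3 = -15/7)
t(u, w) = (-15/7 + u)² (t(u, w) = (u - 15/7)² = (-15/7 + u)²)
j(M) = (-14 + M)/(9 + M)
(j(t(5, 2)) + 259)*((7 + 10)*5) = ((-14 + (-15 + 7*5)²/49)/(9 + (-15 + 7*5)²/49) + 259)*((7 + 10)*5) = ((-14 + (-15 + 35)²/49)/(9 + (-15 + 35)²/49) + 259)*(17*5) = ((-14 + (1/49)*20²)/(9 + (1/49)*20²) + 259)*85 = ((-14 + (1/49)*400)/(9 + (1/49)*400) + 259)*85 = ((-14 + 400/49)/(9 + 400/49) + 259)*85 = (-286/49/(841/49) + 259)*85 = ((49/841)*(-286/49) + 259)*85 = (-286/841 + 259)*85 = (217533/841)*85 = 18490305/841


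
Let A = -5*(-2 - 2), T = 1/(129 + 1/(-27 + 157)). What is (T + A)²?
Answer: 112593802500/281266441 ≈ 400.31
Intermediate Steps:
T = 130/16771 (T = 1/(129 + 1/130) = 1/(16771/130) = 130/16771 ≈ 0.0077515)
A = 20 (A = -5*(-4) = 20)
(T + A)² = (130/16771 + 20)² = (335550/16771)² = 112593802500/281266441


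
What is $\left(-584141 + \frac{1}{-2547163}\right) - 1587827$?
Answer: $- \frac{5532356526785}{2547163} \approx -2.172 \cdot 10^{6}$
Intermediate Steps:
$\left(-584141 + \frac{1}{-2547163}\right) - 1587827 = \left(-584141 - \frac{1}{2547163}\right) - 1587827 = - \frac{1487902341984}{2547163} - 1587827 = - \frac{5532356526785}{2547163}$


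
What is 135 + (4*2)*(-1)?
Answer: 127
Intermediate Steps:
135 + (4*2)*(-1) = 135 + 8*(-1) = 135 - 8 = 127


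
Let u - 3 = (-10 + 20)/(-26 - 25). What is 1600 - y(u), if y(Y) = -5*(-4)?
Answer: 1580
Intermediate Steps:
u = 143/51 (u = 3 + (-10 + 20)/(-26 - 25) = 3 + 10/(-51) = 3 + 10*(-1/51) = 3 - 10/51 = 143/51 ≈ 2.8039)
y(Y) = 20
1600 - y(u) = 1600 - 1*20 = 1600 - 20 = 1580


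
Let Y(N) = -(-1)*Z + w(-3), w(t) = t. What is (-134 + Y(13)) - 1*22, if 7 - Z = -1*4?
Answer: -148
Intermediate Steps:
Z = 11 (Z = 7 - (-1)*4 = 7 - 1*(-4) = 7 + 4 = 11)
Y(N) = 8 (Y(N) = -(-1)*11 - 3 = -1*(-11) - 3 = 11 - 3 = 8)
(-134 + Y(13)) - 1*22 = (-134 + 8) - 1*22 = -126 - 22 = -148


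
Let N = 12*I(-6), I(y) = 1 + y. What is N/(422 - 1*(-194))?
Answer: -15/154 ≈ -0.097403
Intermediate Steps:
N = -60 (N = 12*(1 - 6) = 12*(-5) = -60)
N/(422 - 1*(-194)) = -60/(422 - 1*(-194)) = -60/(422 + 194) = -60/616 = -60*1/616 = -15/154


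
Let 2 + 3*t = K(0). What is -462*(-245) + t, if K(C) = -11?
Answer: 339557/3 ≈ 1.1319e+5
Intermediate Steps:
t = -13/3 (t = -⅔ + (⅓)*(-11) = -⅔ - 11/3 = -13/3 ≈ -4.3333)
-462*(-245) + t = -462*(-245) - 13/3 = 113190 - 13/3 = 339557/3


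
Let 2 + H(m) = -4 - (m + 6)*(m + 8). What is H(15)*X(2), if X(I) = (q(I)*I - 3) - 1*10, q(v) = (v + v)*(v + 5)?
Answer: -21027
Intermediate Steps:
q(v) = 2*v*(5 + v) (q(v) = (2*v)*(5 + v) = 2*v*(5 + v))
H(m) = -6 - (6 + m)*(8 + m) (H(m) = -2 + (-4 - (m + 6)*(m + 8)) = -2 + (-4 - (6 + m)*(8 + m)) = -6 - (6 + m)*(8 + m))
X(I) = -13 + 2*I**2*(5 + I) (X(I) = ((2*I*(5 + I))*I - 3) - 1*10 = (2*I**2*(5 + I) - 3) - 10 = (-3 + 2*I**2*(5 + I)) - 10 = -13 + 2*I**2*(5 + I))
H(15)*X(2) = (-54 - 1*15**2 - 14*15)*(-13 + 2*2**2*(5 + 2)) = (-54 - 1*225 - 210)*(-13 + 2*4*7) = (-54 - 225 - 210)*(-13 + 56) = -489*43 = -21027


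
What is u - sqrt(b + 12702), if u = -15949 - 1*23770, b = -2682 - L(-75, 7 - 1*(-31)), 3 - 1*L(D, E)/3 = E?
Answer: -39719 - 45*sqrt(5) ≈ -39820.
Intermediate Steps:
L(D, E) = 9 - 3*E
b = -2577 (b = -2682 - (9 - 3*(7 - 1*(-31))) = -2682 - (9 - 3*(7 + 31)) = -2682 - (9 - 3*38) = -2682 - (9 - 114) = -2682 - 1*(-105) = -2682 + 105 = -2577)
u = -39719 (u = -15949 - 23770 = -39719)
u - sqrt(b + 12702) = -39719 - sqrt(-2577 + 12702) = -39719 - sqrt(10125) = -39719 - 45*sqrt(5)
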